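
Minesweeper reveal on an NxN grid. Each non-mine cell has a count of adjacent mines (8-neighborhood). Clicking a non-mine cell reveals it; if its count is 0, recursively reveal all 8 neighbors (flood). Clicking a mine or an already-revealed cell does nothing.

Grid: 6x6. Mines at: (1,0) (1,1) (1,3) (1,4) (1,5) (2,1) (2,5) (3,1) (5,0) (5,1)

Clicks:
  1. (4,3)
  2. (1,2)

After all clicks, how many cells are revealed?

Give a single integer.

Answer: 16

Derivation:
Click 1 (4,3) count=0: revealed 15 new [(2,2) (2,3) (2,4) (3,2) (3,3) (3,4) (3,5) (4,2) (4,3) (4,4) (4,5) (5,2) (5,3) (5,4) (5,5)] -> total=15
Click 2 (1,2) count=3: revealed 1 new [(1,2)] -> total=16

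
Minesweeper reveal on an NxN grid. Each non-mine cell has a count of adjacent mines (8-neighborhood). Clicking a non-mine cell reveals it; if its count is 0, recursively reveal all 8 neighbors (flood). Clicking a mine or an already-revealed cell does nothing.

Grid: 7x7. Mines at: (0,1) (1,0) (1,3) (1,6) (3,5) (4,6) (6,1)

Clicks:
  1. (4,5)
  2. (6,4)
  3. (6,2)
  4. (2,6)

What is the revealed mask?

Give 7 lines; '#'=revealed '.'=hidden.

Answer: .......
.......
#####.#
#####..
######.
#######
..#####

Derivation:
Click 1 (4,5) count=2: revealed 1 new [(4,5)] -> total=1
Click 2 (6,4) count=0: revealed 27 new [(2,0) (2,1) (2,2) (2,3) (2,4) (3,0) (3,1) (3,2) (3,3) (3,4) (4,0) (4,1) (4,2) (4,3) (4,4) (5,0) (5,1) (5,2) (5,3) (5,4) (5,5) (5,6) (6,2) (6,3) (6,4) (6,5) (6,6)] -> total=28
Click 3 (6,2) count=1: revealed 0 new [(none)] -> total=28
Click 4 (2,6) count=2: revealed 1 new [(2,6)] -> total=29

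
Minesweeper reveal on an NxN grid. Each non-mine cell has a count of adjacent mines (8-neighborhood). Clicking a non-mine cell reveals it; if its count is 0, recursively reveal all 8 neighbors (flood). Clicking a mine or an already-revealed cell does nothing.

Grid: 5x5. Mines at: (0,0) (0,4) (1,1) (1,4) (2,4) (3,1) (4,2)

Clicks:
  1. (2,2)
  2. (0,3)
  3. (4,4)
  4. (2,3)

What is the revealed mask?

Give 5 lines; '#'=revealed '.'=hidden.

Answer: ...#.
.....
..##.
...##
...##

Derivation:
Click 1 (2,2) count=2: revealed 1 new [(2,2)] -> total=1
Click 2 (0,3) count=2: revealed 1 new [(0,3)] -> total=2
Click 3 (4,4) count=0: revealed 4 new [(3,3) (3,4) (4,3) (4,4)] -> total=6
Click 4 (2,3) count=2: revealed 1 new [(2,3)] -> total=7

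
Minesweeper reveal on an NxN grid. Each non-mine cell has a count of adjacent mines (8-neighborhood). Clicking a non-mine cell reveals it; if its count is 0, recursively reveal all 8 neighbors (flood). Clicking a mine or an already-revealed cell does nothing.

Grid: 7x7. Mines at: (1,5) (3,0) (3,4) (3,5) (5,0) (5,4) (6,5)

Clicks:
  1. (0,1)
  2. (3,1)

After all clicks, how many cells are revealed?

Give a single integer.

Click 1 (0,1) count=0: revealed 27 new [(0,0) (0,1) (0,2) (0,3) (0,4) (1,0) (1,1) (1,2) (1,3) (1,4) (2,0) (2,1) (2,2) (2,3) (2,4) (3,1) (3,2) (3,3) (4,1) (4,2) (4,3) (5,1) (5,2) (5,3) (6,1) (6,2) (6,3)] -> total=27
Click 2 (3,1) count=1: revealed 0 new [(none)] -> total=27

Answer: 27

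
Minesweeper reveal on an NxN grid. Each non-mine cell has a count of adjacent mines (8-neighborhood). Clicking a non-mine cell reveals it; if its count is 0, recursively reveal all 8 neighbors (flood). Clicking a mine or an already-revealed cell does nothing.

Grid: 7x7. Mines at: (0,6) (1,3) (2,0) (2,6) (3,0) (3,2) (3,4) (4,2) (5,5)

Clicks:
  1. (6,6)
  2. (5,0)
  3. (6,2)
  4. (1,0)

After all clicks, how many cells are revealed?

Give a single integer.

Answer: 14

Derivation:
Click 1 (6,6) count=1: revealed 1 new [(6,6)] -> total=1
Click 2 (5,0) count=0: revealed 12 new [(4,0) (4,1) (5,0) (5,1) (5,2) (5,3) (5,4) (6,0) (6,1) (6,2) (6,3) (6,4)] -> total=13
Click 3 (6,2) count=0: revealed 0 new [(none)] -> total=13
Click 4 (1,0) count=1: revealed 1 new [(1,0)] -> total=14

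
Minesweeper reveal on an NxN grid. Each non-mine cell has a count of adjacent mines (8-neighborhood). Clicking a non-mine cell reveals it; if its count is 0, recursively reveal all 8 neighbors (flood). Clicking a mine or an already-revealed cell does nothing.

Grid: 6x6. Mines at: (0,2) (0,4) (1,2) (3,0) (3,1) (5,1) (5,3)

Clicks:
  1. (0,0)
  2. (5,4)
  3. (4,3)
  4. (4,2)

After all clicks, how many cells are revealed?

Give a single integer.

Answer: 9

Derivation:
Click 1 (0,0) count=0: revealed 6 new [(0,0) (0,1) (1,0) (1,1) (2,0) (2,1)] -> total=6
Click 2 (5,4) count=1: revealed 1 new [(5,4)] -> total=7
Click 3 (4,3) count=1: revealed 1 new [(4,3)] -> total=8
Click 4 (4,2) count=3: revealed 1 new [(4,2)] -> total=9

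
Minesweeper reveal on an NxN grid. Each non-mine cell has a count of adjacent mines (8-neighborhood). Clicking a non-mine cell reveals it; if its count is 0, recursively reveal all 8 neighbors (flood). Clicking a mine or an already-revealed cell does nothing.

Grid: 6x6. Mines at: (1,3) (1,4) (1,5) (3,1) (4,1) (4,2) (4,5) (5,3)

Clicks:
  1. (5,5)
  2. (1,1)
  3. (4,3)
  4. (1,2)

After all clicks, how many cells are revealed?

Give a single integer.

Click 1 (5,5) count=1: revealed 1 new [(5,5)] -> total=1
Click 2 (1,1) count=0: revealed 9 new [(0,0) (0,1) (0,2) (1,0) (1,1) (1,2) (2,0) (2,1) (2,2)] -> total=10
Click 3 (4,3) count=2: revealed 1 new [(4,3)] -> total=11
Click 4 (1,2) count=1: revealed 0 new [(none)] -> total=11

Answer: 11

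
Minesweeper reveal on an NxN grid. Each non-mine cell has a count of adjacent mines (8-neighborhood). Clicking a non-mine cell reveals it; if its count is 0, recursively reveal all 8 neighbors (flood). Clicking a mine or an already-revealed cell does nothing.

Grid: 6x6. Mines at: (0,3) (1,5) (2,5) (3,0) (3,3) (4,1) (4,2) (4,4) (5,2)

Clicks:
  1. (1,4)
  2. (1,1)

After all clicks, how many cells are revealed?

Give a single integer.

Click 1 (1,4) count=3: revealed 1 new [(1,4)] -> total=1
Click 2 (1,1) count=0: revealed 9 new [(0,0) (0,1) (0,2) (1,0) (1,1) (1,2) (2,0) (2,1) (2,2)] -> total=10

Answer: 10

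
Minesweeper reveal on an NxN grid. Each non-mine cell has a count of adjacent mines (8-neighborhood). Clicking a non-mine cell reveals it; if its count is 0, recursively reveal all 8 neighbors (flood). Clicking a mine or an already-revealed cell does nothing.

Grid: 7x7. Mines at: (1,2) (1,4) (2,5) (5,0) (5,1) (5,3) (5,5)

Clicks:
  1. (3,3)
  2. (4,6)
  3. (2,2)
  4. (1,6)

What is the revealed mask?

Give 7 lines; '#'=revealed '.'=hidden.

Click 1 (3,3) count=0: revealed 19 new [(0,0) (0,1) (1,0) (1,1) (2,0) (2,1) (2,2) (2,3) (2,4) (3,0) (3,1) (3,2) (3,3) (3,4) (4,0) (4,1) (4,2) (4,3) (4,4)] -> total=19
Click 2 (4,6) count=1: revealed 1 new [(4,6)] -> total=20
Click 3 (2,2) count=1: revealed 0 new [(none)] -> total=20
Click 4 (1,6) count=1: revealed 1 new [(1,6)] -> total=21

Answer: ##.....
##....#
#####..
#####..
#####.#
.......
.......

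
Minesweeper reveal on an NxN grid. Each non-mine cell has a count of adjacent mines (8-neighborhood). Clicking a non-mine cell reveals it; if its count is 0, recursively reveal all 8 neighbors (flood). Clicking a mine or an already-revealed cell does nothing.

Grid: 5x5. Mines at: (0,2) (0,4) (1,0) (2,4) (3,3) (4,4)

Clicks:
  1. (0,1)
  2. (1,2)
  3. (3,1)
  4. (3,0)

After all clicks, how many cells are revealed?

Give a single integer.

Answer: 11

Derivation:
Click 1 (0,1) count=2: revealed 1 new [(0,1)] -> total=1
Click 2 (1,2) count=1: revealed 1 new [(1,2)] -> total=2
Click 3 (3,1) count=0: revealed 9 new [(2,0) (2,1) (2,2) (3,0) (3,1) (3,2) (4,0) (4,1) (4,2)] -> total=11
Click 4 (3,0) count=0: revealed 0 new [(none)] -> total=11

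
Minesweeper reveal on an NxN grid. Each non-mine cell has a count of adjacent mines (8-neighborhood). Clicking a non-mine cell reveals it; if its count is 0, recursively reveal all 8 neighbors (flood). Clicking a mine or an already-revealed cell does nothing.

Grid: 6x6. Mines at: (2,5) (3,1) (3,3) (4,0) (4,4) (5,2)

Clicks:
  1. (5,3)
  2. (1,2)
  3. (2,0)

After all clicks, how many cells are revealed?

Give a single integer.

Click 1 (5,3) count=2: revealed 1 new [(5,3)] -> total=1
Click 2 (1,2) count=0: revealed 17 new [(0,0) (0,1) (0,2) (0,3) (0,4) (0,5) (1,0) (1,1) (1,2) (1,3) (1,4) (1,5) (2,0) (2,1) (2,2) (2,3) (2,4)] -> total=18
Click 3 (2,0) count=1: revealed 0 new [(none)] -> total=18

Answer: 18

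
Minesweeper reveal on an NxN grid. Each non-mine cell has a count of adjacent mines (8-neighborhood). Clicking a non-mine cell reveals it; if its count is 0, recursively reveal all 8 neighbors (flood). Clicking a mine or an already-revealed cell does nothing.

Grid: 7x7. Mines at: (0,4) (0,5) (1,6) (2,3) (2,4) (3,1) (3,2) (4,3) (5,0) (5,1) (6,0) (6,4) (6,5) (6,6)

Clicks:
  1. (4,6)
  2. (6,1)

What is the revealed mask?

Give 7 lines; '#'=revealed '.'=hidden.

Click 1 (4,6) count=0: revealed 11 new [(2,5) (2,6) (3,4) (3,5) (3,6) (4,4) (4,5) (4,6) (5,4) (5,5) (5,6)] -> total=11
Click 2 (6,1) count=3: revealed 1 new [(6,1)] -> total=12

Answer: .......
.......
.....##
....###
....###
....###
.#.....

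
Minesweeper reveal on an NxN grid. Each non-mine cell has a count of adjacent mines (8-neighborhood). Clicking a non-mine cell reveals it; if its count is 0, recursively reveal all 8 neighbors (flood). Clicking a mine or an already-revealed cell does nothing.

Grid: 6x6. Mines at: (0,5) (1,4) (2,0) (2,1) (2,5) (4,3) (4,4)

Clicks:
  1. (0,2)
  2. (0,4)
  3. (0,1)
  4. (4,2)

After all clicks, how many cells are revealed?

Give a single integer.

Answer: 10

Derivation:
Click 1 (0,2) count=0: revealed 8 new [(0,0) (0,1) (0,2) (0,3) (1,0) (1,1) (1,2) (1,3)] -> total=8
Click 2 (0,4) count=2: revealed 1 new [(0,4)] -> total=9
Click 3 (0,1) count=0: revealed 0 new [(none)] -> total=9
Click 4 (4,2) count=1: revealed 1 new [(4,2)] -> total=10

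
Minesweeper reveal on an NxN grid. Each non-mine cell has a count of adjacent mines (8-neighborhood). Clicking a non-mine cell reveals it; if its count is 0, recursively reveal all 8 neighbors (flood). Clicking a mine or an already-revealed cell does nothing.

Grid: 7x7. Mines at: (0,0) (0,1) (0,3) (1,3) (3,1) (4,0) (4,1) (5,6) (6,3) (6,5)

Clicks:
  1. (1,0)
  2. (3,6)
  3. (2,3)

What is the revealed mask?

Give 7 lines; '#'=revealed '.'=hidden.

Click 1 (1,0) count=2: revealed 1 new [(1,0)] -> total=1
Click 2 (3,6) count=0: revealed 25 new [(0,4) (0,5) (0,6) (1,4) (1,5) (1,6) (2,2) (2,3) (2,4) (2,5) (2,6) (3,2) (3,3) (3,4) (3,5) (3,6) (4,2) (4,3) (4,4) (4,5) (4,6) (5,2) (5,3) (5,4) (5,5)] -> total=26
Click 3 (2,3) count=1: revealed 0 new [(none)] -> total=26

Answer: ....###
#...###
..#####
..#####
..#####
..####.
.......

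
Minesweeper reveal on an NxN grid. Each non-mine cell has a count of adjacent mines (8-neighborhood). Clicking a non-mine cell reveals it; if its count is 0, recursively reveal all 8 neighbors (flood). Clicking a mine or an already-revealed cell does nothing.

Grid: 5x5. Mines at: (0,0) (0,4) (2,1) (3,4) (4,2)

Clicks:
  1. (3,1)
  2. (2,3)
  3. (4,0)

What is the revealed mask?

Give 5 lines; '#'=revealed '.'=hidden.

Click 1 (3,1) count=2: revealed 1 new [(3,1)] -> total=1
Click 2 (2,3) count=1: revealed 1 new [(2,3)] -> total=2
Click 3 (4,0) count=0: revealed 3 new [(3,0) (4,0) (4,1)] -> total=5

Answer: .....
.....
...#.
##...
##...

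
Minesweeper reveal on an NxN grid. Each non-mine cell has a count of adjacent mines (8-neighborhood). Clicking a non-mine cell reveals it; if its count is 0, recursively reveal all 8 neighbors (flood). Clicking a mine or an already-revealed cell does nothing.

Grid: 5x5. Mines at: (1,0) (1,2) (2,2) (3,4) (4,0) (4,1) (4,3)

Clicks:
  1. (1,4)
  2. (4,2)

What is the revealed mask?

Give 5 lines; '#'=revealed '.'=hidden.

Click 1 (1,4) count=0: revealed 6 new [(0,3) (0,4) (1,3) (1,4) (2,3) (2,4)] -> total=6
Click 2 (4,2) count=2: revealed 1 new [(4,2)] -> total=7

Answer: ...##
...##
...##
.....
..#..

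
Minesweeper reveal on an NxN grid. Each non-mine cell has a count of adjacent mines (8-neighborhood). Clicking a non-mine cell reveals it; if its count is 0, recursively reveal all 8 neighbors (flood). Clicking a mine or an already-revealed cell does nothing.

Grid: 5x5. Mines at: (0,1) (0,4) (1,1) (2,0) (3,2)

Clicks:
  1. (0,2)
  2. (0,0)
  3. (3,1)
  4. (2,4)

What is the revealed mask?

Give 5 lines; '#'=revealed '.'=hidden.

Answer: #.#..
...##
...##
.#.##
...##

Derivation:
Click 1 (0,2) count=2: revealed 1 new [(0,2)] -> total=1
Click 2 (0,0) count=2: revealed 1 new [(0,0)] -> total=2
Click 3 (3,1) count=2: revealed 1 new [(3,1)] -> total=3
Click 4 (2,4) count=0: revealed 8 new [(1,3) (1,4) (2,3) (2,4) (3,3) (3,4) (4,3) (4,4)] -> total=11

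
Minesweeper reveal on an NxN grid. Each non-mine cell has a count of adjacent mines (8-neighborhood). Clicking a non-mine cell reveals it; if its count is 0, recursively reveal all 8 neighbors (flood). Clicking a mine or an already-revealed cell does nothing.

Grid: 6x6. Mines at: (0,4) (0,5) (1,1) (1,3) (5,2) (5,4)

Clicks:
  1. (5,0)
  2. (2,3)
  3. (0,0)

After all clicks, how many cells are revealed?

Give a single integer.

Answer: 23

Derivation:
Click 1 (5,0) count=0: revealed 22 new [(1,4) (1,5) (2,0) (2,1) (2,2) (2,3) (2,4) (2,5) (3,0) (3,1) (3,2) (3,3) (3,4) (3,5) (4,0) (4,1) (4,2) (4,3) (4,4) (4,5) (5,0) (5,1)] -> total=22
Click 2 (2,3) count=1: revealed 0 new [(none)] -> total=22
Click 3 (0,0) count=1: revealed 1 new [(0,0)] -> total=23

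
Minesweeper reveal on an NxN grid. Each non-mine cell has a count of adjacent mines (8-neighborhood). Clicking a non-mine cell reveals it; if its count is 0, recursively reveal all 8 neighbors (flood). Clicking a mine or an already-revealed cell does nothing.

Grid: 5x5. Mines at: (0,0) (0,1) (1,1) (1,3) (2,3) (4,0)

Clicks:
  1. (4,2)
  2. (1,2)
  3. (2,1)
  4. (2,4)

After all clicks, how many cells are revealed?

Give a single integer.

Answer: 11

Derivation:
Click 1 (4,2) count=0: revealed 8 new [(3,1) (3,2) (3,3) (3,4) (4,1) (4,2) (4,3) (4,4)] -> total=8
Click 2 (1,2) count=4: revealed 1 new [(1,2)] -> total=9
Click 3 (2,1) count=1: revealed 1 new [(2,1)] -> total=10
Click 4 (2,4) count=2: revealed 1 new [(2,4)] -> total=11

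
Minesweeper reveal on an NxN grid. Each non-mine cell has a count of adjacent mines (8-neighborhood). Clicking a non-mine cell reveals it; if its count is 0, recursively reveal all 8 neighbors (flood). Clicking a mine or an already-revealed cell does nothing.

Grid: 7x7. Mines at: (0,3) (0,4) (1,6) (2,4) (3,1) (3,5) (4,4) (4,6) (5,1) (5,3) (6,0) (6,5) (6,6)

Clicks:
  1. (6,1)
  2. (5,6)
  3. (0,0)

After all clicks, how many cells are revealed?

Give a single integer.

Click 1 (6,1) count=2: revealed 1 new [(6,1)] -> total=1
Click 2 (5,6) count=3: revealed 1 new [(5,6)] -> total=2
Click 3 (0,0) count=0: revealed 9 new [(0,0) (0,1) (0,2) (1,0) (1,1) (1,2) (2,0) (2,1) (2,2)] -> total=11

Answer: 11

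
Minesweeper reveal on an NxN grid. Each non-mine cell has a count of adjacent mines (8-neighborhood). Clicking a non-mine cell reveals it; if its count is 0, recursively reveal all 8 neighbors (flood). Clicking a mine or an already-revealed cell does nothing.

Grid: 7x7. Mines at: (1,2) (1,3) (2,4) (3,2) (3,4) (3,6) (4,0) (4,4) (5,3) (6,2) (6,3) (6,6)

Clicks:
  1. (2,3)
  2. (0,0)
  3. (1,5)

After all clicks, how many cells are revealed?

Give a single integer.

Answer: 10

Derivation:
Click 1 (2,3) count=5: revealed 1 new [(2,3)] -> total=1
Click 2 (0,0) count=0: revealed 8 new [(0,0) (0,1) (1,0) (1,1) (2,0) (2,1) (3,0) (3,1)] -> total=9
Click 3 (1,5) count=1: revealed 1 new [(1,5)] -> total=10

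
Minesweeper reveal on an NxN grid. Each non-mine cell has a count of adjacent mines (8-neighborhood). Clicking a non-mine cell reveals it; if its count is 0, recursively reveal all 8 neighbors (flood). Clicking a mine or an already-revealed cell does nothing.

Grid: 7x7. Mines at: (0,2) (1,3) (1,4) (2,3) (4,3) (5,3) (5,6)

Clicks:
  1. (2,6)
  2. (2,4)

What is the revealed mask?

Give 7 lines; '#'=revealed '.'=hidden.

Click 1 (2,6) count=0: revealed 13 new [(0,5) (0,6) (1,5) (1,6) (2,4) (2,5) (2,6) (3,4) (3,5) (3,6) (4,4) (4,5) (4,6)] -> total=13
Click 2 (2,4) count=3: revealed 0 new [(none)] -> total=13

Answer: .....##
.....##
....###
....###
....###
.......
.......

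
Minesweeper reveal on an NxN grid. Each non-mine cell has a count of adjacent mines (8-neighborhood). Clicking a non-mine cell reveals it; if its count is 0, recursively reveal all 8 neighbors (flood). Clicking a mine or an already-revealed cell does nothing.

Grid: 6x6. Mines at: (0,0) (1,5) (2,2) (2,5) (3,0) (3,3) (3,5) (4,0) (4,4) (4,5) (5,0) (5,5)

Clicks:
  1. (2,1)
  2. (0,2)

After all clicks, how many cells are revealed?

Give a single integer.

Click 1 (2,1) count=2: revealed 1 new [(2,1)] -> total=1
Click 2 (0,2) count=0: revealed 8 new [(0,1) (0,2) (0,3) (0,4) (1,1) (1,2) (1,3) (1,4)] -> total=9

Answer: 9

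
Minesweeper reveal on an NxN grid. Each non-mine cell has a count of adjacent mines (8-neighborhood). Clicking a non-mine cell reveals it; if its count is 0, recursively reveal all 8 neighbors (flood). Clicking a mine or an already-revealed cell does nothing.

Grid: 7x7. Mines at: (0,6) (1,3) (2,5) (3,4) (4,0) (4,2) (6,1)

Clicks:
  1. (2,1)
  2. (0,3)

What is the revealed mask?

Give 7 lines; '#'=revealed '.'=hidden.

Answer: ####...
###....
###....
###....
.......
.......
.......

Derivation:
Click 1 (2,1) count=0: revealed 12 new [(0,0) (0,1) (0,2) (1,0) (1,1) (1,2) (2,0) (2,1) (2,2) (3,0) (3,1) (3,2)] -> total=12
Click 2 (0,3) count=1: revealed 1 new [(0,3)] -> total=13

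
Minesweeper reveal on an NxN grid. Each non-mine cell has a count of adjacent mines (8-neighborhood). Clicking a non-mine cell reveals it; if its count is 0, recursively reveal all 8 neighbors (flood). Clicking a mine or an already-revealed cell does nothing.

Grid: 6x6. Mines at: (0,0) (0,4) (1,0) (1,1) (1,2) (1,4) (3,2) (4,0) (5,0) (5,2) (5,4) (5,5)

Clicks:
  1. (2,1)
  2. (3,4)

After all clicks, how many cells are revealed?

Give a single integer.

Answer: 10

Derivation:
Click 1 (2,1) count=4: revealed 1 new [(2,1)] -> total=1
Click 2 (3,4) count=0: revealed 9 new [(2,3) (2,4) (2,5) (3,3) (3,4) (3,5) (4,3) (4,4) (4,5)] -> total=10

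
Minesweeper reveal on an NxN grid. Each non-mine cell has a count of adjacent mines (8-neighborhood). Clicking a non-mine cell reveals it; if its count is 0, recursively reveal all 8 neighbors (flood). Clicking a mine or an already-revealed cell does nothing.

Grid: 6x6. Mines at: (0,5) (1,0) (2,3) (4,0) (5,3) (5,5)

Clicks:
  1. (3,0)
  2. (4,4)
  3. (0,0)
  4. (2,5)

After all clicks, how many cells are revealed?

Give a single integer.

Click 1 (3,0) count=1: revealed 1 new [(3,0)] -> total=1
Click 2 (4,4) count=2: revealed 1 new [(4,4)] -> total=2
Click 3 (0,0) count=1: revealed 1 new [(0,0)] -> total=3
Click 4 (2,5) count=0: revealed 7 new [(1,4) (1,5) (2,4) (2,5) (3,4) (3,5) (4,5)] -> total=10

Answer: 10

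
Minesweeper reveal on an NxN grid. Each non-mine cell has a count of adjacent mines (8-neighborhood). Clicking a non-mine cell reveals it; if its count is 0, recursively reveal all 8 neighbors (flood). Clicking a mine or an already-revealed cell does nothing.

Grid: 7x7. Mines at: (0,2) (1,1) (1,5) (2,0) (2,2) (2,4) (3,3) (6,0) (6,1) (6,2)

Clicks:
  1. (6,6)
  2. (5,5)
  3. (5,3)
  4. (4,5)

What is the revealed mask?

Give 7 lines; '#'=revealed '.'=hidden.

Answer: .......
.......
.....##
....###
...####
...####
...####

Derivation:
Click 1 (6,6) count=0: revealed 17 new [(2,5) (2,6) (3,4) (3,5) (3,6) (4,3) (4,4) (4,5) (4,6) (5,3) (5,4) (5,5) (5,6) (6,3) (6,4) (6,5) (6,6)] -> total=17
Click 2 (5,5) count=0: revealed 0 new [(none)] -> total=17
Click 3 (5,3) count=1: revealed 0 new [(none)] -> total=17
Click 4 (4,5) count=0: revealed 0 new [(none)] -> total=17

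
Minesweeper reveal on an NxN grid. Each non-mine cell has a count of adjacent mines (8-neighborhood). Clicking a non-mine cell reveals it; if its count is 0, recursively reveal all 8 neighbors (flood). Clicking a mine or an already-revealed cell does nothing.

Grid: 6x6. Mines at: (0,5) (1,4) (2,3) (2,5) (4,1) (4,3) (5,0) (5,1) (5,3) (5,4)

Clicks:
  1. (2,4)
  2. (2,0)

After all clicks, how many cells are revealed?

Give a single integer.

Click 1 (2,4) count=3: revealed 1 new [(2,4)] -> total=1
Click 2 (2,0) count=0: revealed 14 new [(0,0) (0,1) (0,2) (0,3) (1,0) (1,1) (1,2) (1,3) (2,0) (2,1) (2,2) (3,0) (3,1) (3,2)] -> total=15

Answer: 15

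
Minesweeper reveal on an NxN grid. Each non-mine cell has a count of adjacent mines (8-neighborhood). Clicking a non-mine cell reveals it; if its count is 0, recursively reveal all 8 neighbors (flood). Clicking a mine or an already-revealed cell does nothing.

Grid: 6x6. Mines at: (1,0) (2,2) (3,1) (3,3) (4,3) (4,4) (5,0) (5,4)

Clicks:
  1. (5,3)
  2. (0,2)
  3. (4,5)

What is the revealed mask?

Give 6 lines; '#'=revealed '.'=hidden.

Answer: .#####
.#####
...###
....##
.....#
...#..

Derivation:
Click 1 (5,3) count=3: revealed 1 new [(5,3)] -> total=1
Click 2 (0,2) count=0: revealed 15 new [(0,1) (0,2) (0,3) (0,4) (0,5) (1,1) (1,2) (1,3) (1,4) (1,5) (2,3) (2,4) (2,5) (3,4) (3,5)] -> total=16
Click 3 (4,5) count=2: revealed 1 new [(4,5)] -> total=17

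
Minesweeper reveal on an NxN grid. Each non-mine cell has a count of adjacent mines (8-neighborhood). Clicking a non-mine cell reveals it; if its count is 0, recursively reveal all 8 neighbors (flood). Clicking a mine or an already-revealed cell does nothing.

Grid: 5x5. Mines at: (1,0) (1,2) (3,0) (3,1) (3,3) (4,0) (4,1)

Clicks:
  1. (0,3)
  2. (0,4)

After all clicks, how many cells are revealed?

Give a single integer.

Answer: 6

Derivation:
Click 1 (0,3) count=1: revealed 1 new [(0,3)] -> total=1
Click 2 (0,4) count=0: revealed 5 new [(0,4) (1,3) (1,4) (2,3) (2,4)] -> total=6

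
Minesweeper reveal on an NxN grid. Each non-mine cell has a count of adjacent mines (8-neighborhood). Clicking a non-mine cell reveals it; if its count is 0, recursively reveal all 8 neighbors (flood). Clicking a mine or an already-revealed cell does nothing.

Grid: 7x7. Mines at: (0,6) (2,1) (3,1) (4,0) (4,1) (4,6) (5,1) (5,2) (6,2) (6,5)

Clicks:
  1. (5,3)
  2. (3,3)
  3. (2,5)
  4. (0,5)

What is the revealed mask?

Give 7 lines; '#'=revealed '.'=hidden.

Answer: ######.
#######
..#####
..#####
..####.
...###.
.......

Derivation:
Click 1 (5,3) count=2: revealed 1 new [(5,3)] -> total=1
Click 2 (3,3) count=0: revealed 29 new [(0,0) (0,1) (0,2) (0,3) (0,4) (0,5) (1,0) (1,1) (1,2) (1,3) (1,4) (1,5) (1,6) (2,2) (2,3) (2,4) (2,5) (2,6) (3,2) (3,3) (3,4) (3,5) (3,6) (4,2) (4,3) (4,4) (4,5) (5,4) (5,5)] -> total=30
Click 3 (2,5) count=0: revealed 0 new [(none)] -> total=30
Click 4 (0,5) count=1: revealed 0 new [(none)] -> total=30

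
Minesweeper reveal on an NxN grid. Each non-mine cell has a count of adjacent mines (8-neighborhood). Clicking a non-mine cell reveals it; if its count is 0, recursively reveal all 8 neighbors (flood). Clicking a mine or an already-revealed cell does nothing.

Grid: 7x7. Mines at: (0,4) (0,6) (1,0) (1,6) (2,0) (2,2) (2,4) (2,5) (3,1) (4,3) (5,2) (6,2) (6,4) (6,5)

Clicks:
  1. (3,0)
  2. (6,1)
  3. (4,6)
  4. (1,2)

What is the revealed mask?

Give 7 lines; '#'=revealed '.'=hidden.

Answer: .......
..#....
.......
#...###
....###
....###
.#.....

Derivation:
Click 1 (3,0) count=2: revealed 1 new [(3,0)] -> total=1
Click 2 (6,1) count=2: revealed 1 new [(6,1)] -> total=2
Click 3 (4,6) count=0: revealed 9 new [(3,4) (3,5) (3,6) (4,4) (4,5) (4,6) (5,4) (5,5) (5,6)] -> total=11
Click 4 (1,2) count=1: revealed 1 new [(1,2)] -> total=12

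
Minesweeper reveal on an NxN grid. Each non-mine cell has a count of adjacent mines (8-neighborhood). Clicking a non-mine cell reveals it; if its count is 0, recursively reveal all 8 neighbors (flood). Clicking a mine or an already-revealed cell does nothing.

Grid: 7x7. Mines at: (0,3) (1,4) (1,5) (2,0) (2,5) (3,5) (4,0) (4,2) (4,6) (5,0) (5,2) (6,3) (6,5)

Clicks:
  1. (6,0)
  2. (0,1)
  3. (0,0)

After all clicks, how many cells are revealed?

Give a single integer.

Answer: 7

Derivation:
Click 1 (6,0) count=1: revealed 1 new [(6,0)] -> total=1
Click 2 (0,1) count=0: revealed 6 new [(0,0) (0,1) (0,2) (1,0) (1,1) (1,2)] -> total=7
Click 3 (0,0) count=0: revealed 0 new [(none)] -> total=7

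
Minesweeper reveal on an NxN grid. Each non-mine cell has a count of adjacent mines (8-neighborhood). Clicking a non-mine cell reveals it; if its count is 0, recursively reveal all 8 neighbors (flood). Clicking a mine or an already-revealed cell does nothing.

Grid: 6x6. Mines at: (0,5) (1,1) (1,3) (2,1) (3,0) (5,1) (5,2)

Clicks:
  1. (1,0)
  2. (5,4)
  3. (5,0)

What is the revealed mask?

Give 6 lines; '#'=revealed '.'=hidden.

Click 1 (1,0) count=2: revealed 1 new [(1,0)] -> total=1
Click 2 (5,4) count=0: revealed 17 new [(1,4) (1,5) (2,2) (2,3) (2,4) (2,5) (3,2) (3,3) (3,4) (3,5) (4,2) (4,3) (4,4) (4,5) (5,3) (5,4) (5,5)] -> total=18
Click 3 (5,0) count=1: revealed 1 new [(5,0)] -> total=19

Answer: ......
#...##
..####
..####
..####
#..###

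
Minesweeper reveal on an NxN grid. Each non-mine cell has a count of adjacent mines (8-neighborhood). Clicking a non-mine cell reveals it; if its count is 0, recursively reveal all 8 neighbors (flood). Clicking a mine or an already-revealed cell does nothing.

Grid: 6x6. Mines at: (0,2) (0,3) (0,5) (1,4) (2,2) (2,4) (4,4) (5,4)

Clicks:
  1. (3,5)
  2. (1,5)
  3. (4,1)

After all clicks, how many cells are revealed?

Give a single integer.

Answer: 20

Derivation:
Click 1 (3,5) count=2: revealed 1 new [(3,5)] -> total=1
Click 2 (1,5) count=3: revealed 1 new [(1,5)] -> total=2
Click 3 (4,1) count=0: revealed 18 new [(0,0) (0,1) (1,0) (1,1) (2,0) (2,1) (3,0) (3,1) (3,2) (3,3) (4,0) (4,1) (4,2) (4,3) (5,0) (5,1) (5,2) (5,3)] -> total=20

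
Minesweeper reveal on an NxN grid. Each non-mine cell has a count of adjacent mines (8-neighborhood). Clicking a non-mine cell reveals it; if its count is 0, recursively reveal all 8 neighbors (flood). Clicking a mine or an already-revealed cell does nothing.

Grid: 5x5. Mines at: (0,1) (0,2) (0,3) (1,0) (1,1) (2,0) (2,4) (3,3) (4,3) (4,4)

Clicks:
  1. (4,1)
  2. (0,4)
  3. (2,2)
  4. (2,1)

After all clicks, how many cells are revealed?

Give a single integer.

Answer: 9

Derivation:
Click 1 (4,1) count=0: revealed 6 new [(3,0) (3,1) (3,2) (4,0) (4,1) (4,2)] -> total=6
Click 2 (0,4) count=1: revealed 1 new [(0,4)] -> total=7
Click 3 (2,2) count=2: revealed 1 new [(2,2)] -> total=8
Click 4 (2,1) count=3: revealed 1 new [(2,1)] -> total=9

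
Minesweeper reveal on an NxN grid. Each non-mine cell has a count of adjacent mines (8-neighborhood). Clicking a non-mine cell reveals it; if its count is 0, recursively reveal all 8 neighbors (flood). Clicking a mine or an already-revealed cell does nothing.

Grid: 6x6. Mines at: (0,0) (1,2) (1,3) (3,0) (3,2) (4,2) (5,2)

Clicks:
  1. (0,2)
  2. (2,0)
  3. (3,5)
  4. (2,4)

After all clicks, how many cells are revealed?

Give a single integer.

Click 1 (0,2) count=2: revealed 1 new [(0,2)] -> total=1
Click 2 (2,0) count=1: revealed 1 new [(2,0)] -> total=2
Click 3 (3,5) count=0: revealed 16 new [(0,4) (0,5) (1,4) (1,5) (2,3) (2,4) (2,5) (3,3) (3,4) (3,5) (4,3) (4,4) (4,5) (5,3) (5,4) (5,5)] -> total=18
Click 4 (2,4) count=1: revealed 0 new [(none)] -> total=18

Answer: 18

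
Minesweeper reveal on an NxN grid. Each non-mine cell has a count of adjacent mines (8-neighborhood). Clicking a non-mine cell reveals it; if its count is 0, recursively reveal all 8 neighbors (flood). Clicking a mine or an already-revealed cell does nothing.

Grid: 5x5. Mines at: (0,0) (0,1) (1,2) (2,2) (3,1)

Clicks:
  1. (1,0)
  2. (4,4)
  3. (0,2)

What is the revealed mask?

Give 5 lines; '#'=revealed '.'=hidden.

Answer: ..###
#..##
...##
..###
..###

Derivation:
Click 1 (1,0) count=2: revealed 1 new [(1,0)] -> total=1
Click 2 (4,4) count=0: revealed 12 new [(0,3) (0,4) (1,3) (1,4) (2,3) (2,4) (3,2) (3,3) (3,4) (4,2) (4,3) (4,4)] -> total=13
Click 3 (0,2) count=2: revealed 1 new [(0,2)] -> total=14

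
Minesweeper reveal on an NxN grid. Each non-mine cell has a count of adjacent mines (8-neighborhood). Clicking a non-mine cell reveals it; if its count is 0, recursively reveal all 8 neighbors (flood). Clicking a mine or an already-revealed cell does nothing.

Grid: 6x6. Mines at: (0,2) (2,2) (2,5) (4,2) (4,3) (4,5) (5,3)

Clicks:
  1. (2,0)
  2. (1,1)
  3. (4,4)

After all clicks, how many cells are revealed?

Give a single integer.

Click 1 (2,0) count=0: revealed 12 new [(0,0) (0,1) (1,0) (1,1) (2,0) (2,1) (3,0) (3,1) (4,0) (4,1) (5,0) (5,1)] -> total=12
Click 2 (1,1) count=2: revealed 0 new [(none)] -> total=12
Click 3 (4,4) count=3: revealed 1 new [(4,4)] -> total=13

Answer: 13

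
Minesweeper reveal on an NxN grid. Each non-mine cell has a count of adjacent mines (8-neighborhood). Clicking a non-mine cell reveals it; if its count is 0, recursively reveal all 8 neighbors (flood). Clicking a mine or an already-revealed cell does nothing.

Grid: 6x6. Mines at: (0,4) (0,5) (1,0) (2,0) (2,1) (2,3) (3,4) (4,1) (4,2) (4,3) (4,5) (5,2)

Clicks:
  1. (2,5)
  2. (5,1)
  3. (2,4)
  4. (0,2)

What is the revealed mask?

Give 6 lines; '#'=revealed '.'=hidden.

Click 1 (2,5) count=1: revealed 1 new [(2,5)] -> total=1
Click 2 (5,1) count=3: revealed 1 new [(5,1)] -> total=2
Click 3 (2,4) count=2: revealed 1 new [(2,4)] -> total=3
Click 4 (0,2) count=0: revealed 6 new [(0,1) (0,2) (0,3) (1,1) (1,2) (1,3)] -> total=9

Answer: .###..
.###..
....##
......
......
.#....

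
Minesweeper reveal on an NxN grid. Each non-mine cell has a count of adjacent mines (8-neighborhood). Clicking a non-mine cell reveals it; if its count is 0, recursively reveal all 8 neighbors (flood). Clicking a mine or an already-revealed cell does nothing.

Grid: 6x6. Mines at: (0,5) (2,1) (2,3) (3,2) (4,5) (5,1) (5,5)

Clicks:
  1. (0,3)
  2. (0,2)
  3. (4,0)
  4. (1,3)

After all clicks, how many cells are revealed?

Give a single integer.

Answer: 11

Derivation:
Click 1 (0,3) count=0: revealed 10 new [(0,0) (0,1) (0,2) (0,3) (0,4) (1,0) (1,1) (1,2) (1,3) (1,4)] -> total=10
Click 2 (0,2) count=0: revealed 0 new [(none)] -> total=10
Click 3 (4,0) count=1: revealed 1 new [(4,0)] -> total=11
Click 4 (1,3) count=1: revealed 0 new [(none)] -> total=11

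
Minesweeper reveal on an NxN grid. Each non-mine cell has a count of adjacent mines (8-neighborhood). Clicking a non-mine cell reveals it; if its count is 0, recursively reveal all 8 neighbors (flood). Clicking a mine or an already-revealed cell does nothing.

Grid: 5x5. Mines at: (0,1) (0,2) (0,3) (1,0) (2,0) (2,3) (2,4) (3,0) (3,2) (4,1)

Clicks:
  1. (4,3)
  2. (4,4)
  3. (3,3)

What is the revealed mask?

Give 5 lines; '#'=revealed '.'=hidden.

Answer: .....
.....
.....
...##
...##

Derivation:
Click 1 (4,3) count=1: revealed 1 new [(4,3)] -> total=1
Click 2 (4,4) count=0: revealed 3 new [(3,3) (3,4) (4,4)] -> total=4
Click 3 (3,3) count=3: revealed 0 new [(none)] -> total=4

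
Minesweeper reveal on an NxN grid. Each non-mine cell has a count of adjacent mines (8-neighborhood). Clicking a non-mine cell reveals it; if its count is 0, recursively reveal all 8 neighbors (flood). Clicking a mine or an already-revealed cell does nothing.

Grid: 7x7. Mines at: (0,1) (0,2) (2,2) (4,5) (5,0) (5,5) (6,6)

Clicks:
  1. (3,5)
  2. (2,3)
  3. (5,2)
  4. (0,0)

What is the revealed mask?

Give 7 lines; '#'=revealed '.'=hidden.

Click 1 (3,5) count=1: revealed 1 new [(3,5)] -> total=1
Click 2 (2,3) count=1: revealed 1 new [(2,3)] -> total=2
Click 3 (5,2) count=0: revealed 16 new [(3,1) (3,2) (3,3) (3,4) (4,1) (4,2) (4,3) (4,4) (5,1) (5,2) (5,3) (5,4) (6,1) (6,2) (6,3) (6,4)] -> total=18
Click 4 (0,0) count=1: revealed 1 new [(0,0)] -> total=19

Answer: #......
.......
...#...
.#####.
.####..
.####..
.####..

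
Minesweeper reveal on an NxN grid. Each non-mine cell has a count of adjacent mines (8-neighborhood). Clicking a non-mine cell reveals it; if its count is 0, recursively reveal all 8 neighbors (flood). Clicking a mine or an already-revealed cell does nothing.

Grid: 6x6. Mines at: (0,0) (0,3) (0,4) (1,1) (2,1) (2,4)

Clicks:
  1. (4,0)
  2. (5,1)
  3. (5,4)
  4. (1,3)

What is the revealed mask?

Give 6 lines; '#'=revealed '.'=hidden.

Answer: ......
...#..
......
######
######
######

Derivation:
Click 1 (4,0) count=0: revealed 18 new [(3,0) (3,1) (3,2) (3,3) (3,4) (3,5) (4,0) (4,1) (4,2) (4,3) (4,4) (4,5) (5,0) (5,1) (5,2) (5,3) (5,4) (5,5)] -> total=18
Click 2 (5,1) count=0: revealed 0 new [(none)] -> total=18
Click 3 (5,4) count=0: revealed 0 new [(none)] -> total=18
Click 4 (1,3) count=3: revealed 1 new [(1,3)] -> total=19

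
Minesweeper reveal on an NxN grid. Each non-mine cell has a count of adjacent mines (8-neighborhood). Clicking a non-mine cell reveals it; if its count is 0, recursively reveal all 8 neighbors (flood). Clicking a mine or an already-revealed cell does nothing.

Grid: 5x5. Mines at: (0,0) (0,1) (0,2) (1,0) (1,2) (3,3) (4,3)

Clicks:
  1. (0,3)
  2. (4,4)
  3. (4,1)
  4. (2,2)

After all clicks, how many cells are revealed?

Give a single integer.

Answer: 11

Derivation:
Click 1 (0,3) count=2: revealed 1 new [(0,3)] -> total=1
Click 2 (4,4) count=2: revealed 1 new [(4,4)] -> total=2
Click 3 (4,1) count=0: revealed 9 new [(2,0) (2,1) (2,2) (3,0) (3,1) (3,2) (4,0) (4,1) (4,2)] -> total=11
Click 4 (2,2) count=2: revealed 0 new [(none)] -> total=11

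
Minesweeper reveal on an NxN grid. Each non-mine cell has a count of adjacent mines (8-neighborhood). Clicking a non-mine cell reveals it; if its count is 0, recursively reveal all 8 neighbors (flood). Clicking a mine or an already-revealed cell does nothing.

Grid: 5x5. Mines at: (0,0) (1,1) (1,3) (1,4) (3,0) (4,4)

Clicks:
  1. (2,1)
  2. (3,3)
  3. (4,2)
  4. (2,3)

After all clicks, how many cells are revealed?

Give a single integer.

Click 1 (2,1) count=2: revealed 1 new [(2,1)] -> total=1
Click 2 (3,3) count=1: revealed 1 new [(3,3)] -> total=2
Click 3 (4,2) count=0: revealed 7 new [(2,2) (2,3) (3,1) (3,2) (4,1) (4,2) (4,3)] -> total=9
Click 4 (2,3) count=2: revealed 0 new [(none)] -> total=9

Answer: 9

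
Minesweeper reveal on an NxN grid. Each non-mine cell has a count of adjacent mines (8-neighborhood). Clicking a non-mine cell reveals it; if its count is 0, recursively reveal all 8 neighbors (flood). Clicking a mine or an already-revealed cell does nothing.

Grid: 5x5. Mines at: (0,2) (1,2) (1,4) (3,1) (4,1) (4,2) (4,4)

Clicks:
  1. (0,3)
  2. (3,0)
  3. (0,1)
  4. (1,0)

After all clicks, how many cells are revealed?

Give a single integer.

Answer: 8

Derivation:
Click 1 (0,3) count=3: revealed 1 new [(0,3)] -> total=1
Click 2 (3,0) count=2: revealed 1 new [(3,0)] -> total=2
Click 3 (0,1) count=2: revealed 1 new [(0,1)] -> total=3
Click 4 (1,0) count=0: revealed 5 new [(0,0) (1,0) (1,1) (2,0) (2,1)] -> total=8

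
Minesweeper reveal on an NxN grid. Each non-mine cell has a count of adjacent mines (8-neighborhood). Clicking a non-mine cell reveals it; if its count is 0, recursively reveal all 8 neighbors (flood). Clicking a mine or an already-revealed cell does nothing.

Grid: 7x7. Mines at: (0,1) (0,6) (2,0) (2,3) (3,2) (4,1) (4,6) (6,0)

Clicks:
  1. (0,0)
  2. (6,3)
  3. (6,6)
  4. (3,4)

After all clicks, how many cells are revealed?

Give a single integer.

Click 1 (0,0) count=1: revealed 1 new [(0,0)] -> total=1
Click 2 (6,3) count=0: revealed 19 new [(3,3) (3,4) (3,5) (4,2) (4,3) (4,4) (4,5) (5,1) (5,2) (5,3) (5,4) (5,5) (5,6) (6,1) (6,2) (6,3) (6,4) (6,5) (6,6)] -> total=20
Click 3 (6,6) count=0: revealed 0 new [(none)] -> total=20
Click 4 (3,4) count=1: revealed 0 new [(none)] -> total=20

Answer: 20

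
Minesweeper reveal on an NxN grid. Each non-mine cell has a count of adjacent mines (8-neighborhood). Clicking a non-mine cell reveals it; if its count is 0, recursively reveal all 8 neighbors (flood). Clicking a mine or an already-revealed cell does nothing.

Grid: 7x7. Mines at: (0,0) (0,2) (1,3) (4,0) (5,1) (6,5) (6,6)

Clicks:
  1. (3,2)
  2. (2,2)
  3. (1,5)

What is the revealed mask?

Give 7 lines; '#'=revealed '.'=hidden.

Answer: ....###
###.###
#######
#######
.######
..#####
..###..

Derivation:
Click 1 (3,2) count=0: revealed 37 new [(0,4) (0,5) (0,6) (1,0) (1,1) (1,2) (1,4) (1,5) (1,6) (2,0) (2,1) (2,2) (2,3) (2,4) (2,5) (2,6) (3,0) (3,1) (3,2) (3,3) (3,4) (3,5) (3,6) (4,1) (4,2) (4,3) (4,4) (4,5) (4,6) (5,2) (5,3) (5,4) (5,5) (5,6) (6,2) (6,3) (6,4)] -> total=37
Click 2 (2,2) count=1: revealed 0 new [(none)] -> total=37
Click 3 (1,5) count=0: revealed 0 new [(none)] -> total=37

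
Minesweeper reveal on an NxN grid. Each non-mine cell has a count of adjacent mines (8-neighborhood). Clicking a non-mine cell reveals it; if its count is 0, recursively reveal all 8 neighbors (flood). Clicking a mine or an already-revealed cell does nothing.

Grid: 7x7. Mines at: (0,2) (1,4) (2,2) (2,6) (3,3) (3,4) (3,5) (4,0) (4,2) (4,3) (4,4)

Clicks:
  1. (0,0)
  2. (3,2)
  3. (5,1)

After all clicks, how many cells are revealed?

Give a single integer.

Click 1 (0,0) count=0: revealed 8 new [(0,0) (0,1) (1,0) (1,1) (2,0) (2,1) (3,0) (3,1)] -> total=8
Click 2 (3,2) count=4: revealed 1 new [(3,2)] -> total=9
Click 3 (5,1) count=2: revealed 1 new [(5,1)] -> total=10

Answer: 10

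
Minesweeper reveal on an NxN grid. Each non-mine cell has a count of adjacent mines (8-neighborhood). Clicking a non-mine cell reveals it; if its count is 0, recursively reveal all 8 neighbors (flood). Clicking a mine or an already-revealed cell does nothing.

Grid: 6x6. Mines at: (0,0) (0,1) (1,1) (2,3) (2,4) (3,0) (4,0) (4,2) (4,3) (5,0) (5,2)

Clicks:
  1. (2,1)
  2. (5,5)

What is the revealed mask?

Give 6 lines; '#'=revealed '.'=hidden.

Click 1 (2,1) count=2: revealed 1 new [(2,1)] -> total=1
Click 2 (5,5) count=0: revealed 6 new [(3,4) (3,5) (4,4) (4,5) (5,4) (5,5)] -> total=7

Answer: ......
......
.#....
....##
....##
....##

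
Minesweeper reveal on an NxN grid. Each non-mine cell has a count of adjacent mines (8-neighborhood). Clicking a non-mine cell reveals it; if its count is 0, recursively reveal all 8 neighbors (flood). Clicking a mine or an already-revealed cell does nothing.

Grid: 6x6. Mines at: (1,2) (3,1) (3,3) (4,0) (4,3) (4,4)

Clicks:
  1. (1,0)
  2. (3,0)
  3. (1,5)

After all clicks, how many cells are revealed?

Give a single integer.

Answer: 18

Derivation:
Click 1 (1,0) count=0: revealed 6 new [(0,0) (0,1) (1,0) (1,1) (2,0) (2,1)] -> total=6
Click 2 (3,0) count=2: revealed 1 new [(3,0)] -> total=7
Click 3 (1,5) count=0: revealed 11 new [(0,3) (0,4) (0,5) (1,3) (1,4) (1,5) (2,3) (2,4) (2,5) (3,4) (3,5)] -> total=18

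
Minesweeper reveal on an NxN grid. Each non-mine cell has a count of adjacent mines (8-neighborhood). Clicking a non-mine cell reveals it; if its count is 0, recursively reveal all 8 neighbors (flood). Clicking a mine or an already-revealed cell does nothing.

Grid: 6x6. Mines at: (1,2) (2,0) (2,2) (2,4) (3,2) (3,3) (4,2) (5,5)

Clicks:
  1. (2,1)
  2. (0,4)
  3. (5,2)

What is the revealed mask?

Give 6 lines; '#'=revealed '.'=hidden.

Click 1 (2,1) count=4: revealed 1 new [(2,1)] -> total=1
Click 2 (0,4) count=0: revealed 6 new [(0,3) (0,4) (0,5) (1,3) (1,4) (1,5)] -> total=7
Click 3 (5,2) count=1: revealed 1 new [(5,2)] -> total=8

Answer: ...###
...###
.#....
......
......
..#...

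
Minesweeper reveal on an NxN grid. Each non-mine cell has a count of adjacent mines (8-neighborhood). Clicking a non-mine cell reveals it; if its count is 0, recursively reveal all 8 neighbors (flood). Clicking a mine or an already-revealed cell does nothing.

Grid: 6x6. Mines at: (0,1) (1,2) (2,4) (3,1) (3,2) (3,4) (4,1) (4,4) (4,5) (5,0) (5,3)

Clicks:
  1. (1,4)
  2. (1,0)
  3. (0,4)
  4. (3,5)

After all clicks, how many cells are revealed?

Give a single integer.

Answer: 8

Derivation:
Click 1 (1,4) count=1: revealed 1 new [(1,4)] -> total=1
Click 2 (1,0) count=1: revealed 1 new [(1,0)] -> total=2
Click 3 (0,4) count=0: revealed 5 new [(0,3) (0,4) (0,5) (1,3) (1,5)] -> total=7
Click 4 (3,5) count=4: revealed 1 new [(3,5)] -> total=8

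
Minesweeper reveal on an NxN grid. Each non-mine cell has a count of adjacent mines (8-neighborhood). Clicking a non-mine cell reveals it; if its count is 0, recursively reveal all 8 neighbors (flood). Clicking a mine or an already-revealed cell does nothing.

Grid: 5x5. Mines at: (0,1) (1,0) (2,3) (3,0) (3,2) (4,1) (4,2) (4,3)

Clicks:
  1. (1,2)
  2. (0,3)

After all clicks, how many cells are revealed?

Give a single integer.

Click 1 (1,2) count=2: revealed 1 new [(1,2)] -> total=1
Click 2 (0,3) count=0: revealed 5 new [(0,2) (0,3) (0,4) (1,3) (1,4)] -> total=6

Answer: 6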